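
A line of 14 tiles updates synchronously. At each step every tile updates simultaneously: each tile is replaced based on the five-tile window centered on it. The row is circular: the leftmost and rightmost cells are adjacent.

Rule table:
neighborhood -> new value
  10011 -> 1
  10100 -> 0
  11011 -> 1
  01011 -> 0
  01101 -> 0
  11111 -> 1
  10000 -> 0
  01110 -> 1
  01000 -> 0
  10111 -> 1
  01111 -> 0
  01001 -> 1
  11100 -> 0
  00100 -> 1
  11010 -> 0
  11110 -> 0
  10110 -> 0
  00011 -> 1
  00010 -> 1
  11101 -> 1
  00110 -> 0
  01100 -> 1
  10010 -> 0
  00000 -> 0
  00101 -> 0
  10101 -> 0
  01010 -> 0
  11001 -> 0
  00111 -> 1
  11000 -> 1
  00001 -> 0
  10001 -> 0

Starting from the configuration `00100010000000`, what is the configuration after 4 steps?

01100110000000
10101011000000
00000001100001
00000010110011

00000010110011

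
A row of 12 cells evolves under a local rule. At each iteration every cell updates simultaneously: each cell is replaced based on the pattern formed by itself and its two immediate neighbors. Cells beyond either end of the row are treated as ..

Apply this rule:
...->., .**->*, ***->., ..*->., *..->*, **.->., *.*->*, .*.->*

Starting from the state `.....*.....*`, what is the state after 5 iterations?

.....**....*
.....*.*...*
.....****..*
.....*...*.*
.....**..***

.....**..***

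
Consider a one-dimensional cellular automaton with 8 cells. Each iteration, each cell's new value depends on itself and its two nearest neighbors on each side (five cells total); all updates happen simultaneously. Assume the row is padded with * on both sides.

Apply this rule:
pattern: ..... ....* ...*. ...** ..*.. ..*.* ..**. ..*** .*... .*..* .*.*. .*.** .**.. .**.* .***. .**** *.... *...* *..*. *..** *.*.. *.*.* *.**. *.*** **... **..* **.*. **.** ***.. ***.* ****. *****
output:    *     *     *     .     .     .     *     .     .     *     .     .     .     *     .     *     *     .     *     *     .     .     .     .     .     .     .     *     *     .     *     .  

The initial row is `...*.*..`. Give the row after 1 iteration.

..*...**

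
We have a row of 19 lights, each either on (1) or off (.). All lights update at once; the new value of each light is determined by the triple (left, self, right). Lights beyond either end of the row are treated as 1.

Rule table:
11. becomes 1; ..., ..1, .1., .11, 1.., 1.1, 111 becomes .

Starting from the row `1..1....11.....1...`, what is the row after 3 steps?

1..................

1........1.........
1..................
1..................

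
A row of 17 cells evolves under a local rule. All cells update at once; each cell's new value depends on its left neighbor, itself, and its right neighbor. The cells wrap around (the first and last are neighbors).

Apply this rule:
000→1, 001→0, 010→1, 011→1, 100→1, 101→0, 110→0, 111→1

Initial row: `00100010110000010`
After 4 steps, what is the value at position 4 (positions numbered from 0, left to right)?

1

step 1: 10111010101111011
step 2: 00110010101110011
step 3: 10101010101101010
step 4: 10101010101001010
position 4 holds 1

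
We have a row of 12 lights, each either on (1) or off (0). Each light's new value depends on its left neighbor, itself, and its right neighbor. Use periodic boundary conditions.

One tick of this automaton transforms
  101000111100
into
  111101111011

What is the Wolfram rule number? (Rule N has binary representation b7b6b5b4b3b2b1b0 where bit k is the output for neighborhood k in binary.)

190

position 7: 111 → 1  (bit 7 = 1)
position 9: 110 → 0  (bit 6 = 0)
position 1: 101 → 1  (bit 5 = 1)
position 3: 100 → 1  (bit 4 = 1)
position 6: 011 → 1  (bit 3 = 1)
position 0: 010 → 1  (bit 2 = 1)
position 5: 001 → 1  (bit 1 = 1)
position 4: 000 → 0  (bit 0 = 0)
bits b7..b0 = 10111110 = 190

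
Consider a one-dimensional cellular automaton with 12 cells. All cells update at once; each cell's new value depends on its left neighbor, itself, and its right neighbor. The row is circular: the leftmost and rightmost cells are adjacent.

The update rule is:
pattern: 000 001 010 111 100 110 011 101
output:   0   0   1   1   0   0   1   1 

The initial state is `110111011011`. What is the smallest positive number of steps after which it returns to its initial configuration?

12

101110110111
011101101111
111011011110
110110111101
101101111011
011011110111
110111101110
101111011101
011110111011
111101110110
111011101101
110111011011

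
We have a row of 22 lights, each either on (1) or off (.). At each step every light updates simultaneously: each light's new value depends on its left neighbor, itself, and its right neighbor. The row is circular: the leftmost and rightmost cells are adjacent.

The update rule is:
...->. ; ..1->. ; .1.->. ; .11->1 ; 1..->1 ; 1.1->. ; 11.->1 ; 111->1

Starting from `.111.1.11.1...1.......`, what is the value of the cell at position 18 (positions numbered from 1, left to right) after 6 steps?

.

step 1: .111...11..1...1......
step 2: .1111..111..1...1.....
step 3: .11111.1111..1...1....
step 4: .11111.11111..1...1...
step 5: .11111.111111..1...1..
step 6: .11111.1111111..1...1.
position 18 holds .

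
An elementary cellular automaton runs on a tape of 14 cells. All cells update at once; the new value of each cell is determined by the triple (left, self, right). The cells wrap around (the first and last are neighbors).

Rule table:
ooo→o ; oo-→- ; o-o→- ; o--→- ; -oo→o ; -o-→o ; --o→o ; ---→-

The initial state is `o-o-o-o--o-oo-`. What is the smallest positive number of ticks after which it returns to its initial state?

14

tick 1: o-o-o-o-oo-o--
tick 2: o-o-o-o-o--o-o
tick 3: --o-o-o-o-oo-o
tick 4: -oo-o-o-o-o--o
tick 5: -o--o-o-o-o-oo
tick 6: -o-oo-o-o-o-o-
tick 7: oo-o--o-o-o-o-
tick 8: o--o-oo-o-o-o-
tick 9: o-oo-o--o-o-o-
tick 10: o-o--o-oo-o-o-
tick 11: o-o-oo-o--o-o-
tick 12: o-o-o--o-oo-o-
tick 13: o-o-o-oo-o--o-
tick 14: o-o-o-o--o-oo-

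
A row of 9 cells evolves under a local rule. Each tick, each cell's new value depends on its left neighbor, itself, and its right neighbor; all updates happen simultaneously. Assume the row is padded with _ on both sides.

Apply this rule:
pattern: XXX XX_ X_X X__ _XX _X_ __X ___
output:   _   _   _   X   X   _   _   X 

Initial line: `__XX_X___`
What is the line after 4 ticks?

tick 1: X_X___XXX
tick 2: ___XX_X__
tick 3: XX_X___XX
tick 4: X___XX_X_

X___XX_X_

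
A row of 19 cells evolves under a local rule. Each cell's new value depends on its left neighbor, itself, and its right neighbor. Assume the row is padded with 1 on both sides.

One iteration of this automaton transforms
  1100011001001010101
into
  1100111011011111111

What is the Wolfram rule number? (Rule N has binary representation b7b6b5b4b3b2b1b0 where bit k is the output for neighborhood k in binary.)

position 0: 111 → 1  (bit 7 = 1)
position 1: 110 → 1  (bit 6 = 1)
position 13: 101 → 1  (bit 5 = 1)
position 2: 100 → 0  (bit 4 = 0)
position 5: 011 → 1  (bit 3 = 1)
position 9: 010 → 1  (bit 2 = 1)
position 4: 001 → 1  (bit 1 = 1)
position 3: 000 → 0  (bit 0 = 0)
bits b7..b0 = 11101110 = 238

238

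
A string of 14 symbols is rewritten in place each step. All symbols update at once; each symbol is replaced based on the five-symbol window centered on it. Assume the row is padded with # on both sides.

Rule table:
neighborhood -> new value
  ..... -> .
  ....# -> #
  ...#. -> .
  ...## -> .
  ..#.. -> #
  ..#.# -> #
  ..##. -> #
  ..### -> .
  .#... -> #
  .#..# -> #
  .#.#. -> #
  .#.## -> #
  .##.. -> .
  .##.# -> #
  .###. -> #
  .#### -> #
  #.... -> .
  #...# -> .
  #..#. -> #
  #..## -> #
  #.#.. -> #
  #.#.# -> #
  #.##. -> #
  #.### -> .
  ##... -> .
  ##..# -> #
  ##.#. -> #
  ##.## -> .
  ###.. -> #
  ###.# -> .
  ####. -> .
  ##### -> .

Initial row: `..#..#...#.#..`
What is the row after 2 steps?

......###.#...

#######..#####
......###.#...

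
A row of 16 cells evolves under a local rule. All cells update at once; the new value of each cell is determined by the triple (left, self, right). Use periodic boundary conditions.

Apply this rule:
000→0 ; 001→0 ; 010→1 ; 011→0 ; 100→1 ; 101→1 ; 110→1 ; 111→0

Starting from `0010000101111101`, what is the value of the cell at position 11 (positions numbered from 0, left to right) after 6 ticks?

0

1011000110000111
1101100011000000
0110110001100000
0011011000110000
0001101100011000
0000110110001100
position 11 holds 0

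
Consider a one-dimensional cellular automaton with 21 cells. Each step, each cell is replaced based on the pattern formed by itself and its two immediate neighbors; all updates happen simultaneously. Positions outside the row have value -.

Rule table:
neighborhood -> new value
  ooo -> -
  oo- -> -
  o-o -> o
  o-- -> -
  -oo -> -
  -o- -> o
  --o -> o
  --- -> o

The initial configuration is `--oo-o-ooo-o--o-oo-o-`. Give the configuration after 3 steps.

oo--ooo---oo-ooo--oo-
---o----oo--o----o---
oooo-ooo---oo-oooo-oo

oooo-ooo---oo-oooo-oo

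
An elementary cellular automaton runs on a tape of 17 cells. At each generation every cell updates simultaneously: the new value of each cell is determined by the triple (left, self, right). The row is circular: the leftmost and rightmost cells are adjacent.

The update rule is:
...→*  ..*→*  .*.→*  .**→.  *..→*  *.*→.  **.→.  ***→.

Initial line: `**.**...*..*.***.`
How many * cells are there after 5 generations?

.....*******.....
*****.......*****
.....*******.....  (repeats generation 1; period 2)
generation 5: .....*******.....
count of *: 7

7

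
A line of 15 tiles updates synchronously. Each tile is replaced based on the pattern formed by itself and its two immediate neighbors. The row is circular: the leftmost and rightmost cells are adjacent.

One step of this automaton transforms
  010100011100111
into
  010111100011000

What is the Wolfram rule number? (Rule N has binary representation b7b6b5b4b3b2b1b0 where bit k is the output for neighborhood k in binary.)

position 8: 111 → 0  (bit 7 = 0)
position 9: 110 → 0  (bit 6 = 0)
position 0: 101 → 0  (bit 5 = 0)
position 4: 100 → 1  (bit 4 = 1)
position 7: 011 → 0  (bit 3 = 0)
position 1: 010 → 1  (bit 2 = 1)
position 6: 001 → 1  (bit 1 = 1)
position 5: 000 → 1  (bit 0 = 1)
bits b7..b0 = 00010111 = 23

23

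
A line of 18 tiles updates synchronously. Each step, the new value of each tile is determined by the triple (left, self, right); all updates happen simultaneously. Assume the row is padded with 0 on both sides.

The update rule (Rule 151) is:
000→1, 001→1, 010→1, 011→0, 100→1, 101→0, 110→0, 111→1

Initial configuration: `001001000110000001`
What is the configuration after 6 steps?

010011110110110110

step 1: 111111111001111111
step 2: 011111110110111110
step 3: 101111100000011101
step 4: 100111011111101001
step 5: 111010001111001111
step 6: 010011110110110110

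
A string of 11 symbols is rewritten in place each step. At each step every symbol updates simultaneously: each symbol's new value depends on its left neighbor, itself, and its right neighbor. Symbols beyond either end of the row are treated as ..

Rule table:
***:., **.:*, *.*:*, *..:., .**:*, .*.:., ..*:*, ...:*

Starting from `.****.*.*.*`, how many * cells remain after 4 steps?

step 1: **..**.*.*.
step 2: **.****.*..
step 3: ****..**..*
step 4: *..*.***.*.
count of *: 6

6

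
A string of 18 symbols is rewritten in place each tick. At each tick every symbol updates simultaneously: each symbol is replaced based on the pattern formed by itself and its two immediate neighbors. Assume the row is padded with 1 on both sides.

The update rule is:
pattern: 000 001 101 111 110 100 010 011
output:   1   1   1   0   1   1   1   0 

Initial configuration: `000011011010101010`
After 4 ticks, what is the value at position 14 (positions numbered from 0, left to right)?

tick 1: 111101101111111111
tick 2: 000110110000000000
tick 3: 111011011111111111
tick 4: 001101100000000000
position 14 holds 0

0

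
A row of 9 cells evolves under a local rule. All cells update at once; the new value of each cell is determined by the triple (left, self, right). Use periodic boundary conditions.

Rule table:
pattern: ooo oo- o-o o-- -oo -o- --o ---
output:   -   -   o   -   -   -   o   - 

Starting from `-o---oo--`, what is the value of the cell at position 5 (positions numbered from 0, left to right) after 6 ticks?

-

tick 1: o---o----
tick 2: ---o----o
tick 3: --o----o-
tick 4: -o----o--
tick 5: o----o---
tick 6: ----o---o
position 5 holds -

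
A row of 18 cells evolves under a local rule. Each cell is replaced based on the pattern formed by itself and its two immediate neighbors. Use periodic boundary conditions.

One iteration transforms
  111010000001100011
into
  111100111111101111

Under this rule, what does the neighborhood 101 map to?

1

At position 3 the neighborhood is 101; the next row has 1 there.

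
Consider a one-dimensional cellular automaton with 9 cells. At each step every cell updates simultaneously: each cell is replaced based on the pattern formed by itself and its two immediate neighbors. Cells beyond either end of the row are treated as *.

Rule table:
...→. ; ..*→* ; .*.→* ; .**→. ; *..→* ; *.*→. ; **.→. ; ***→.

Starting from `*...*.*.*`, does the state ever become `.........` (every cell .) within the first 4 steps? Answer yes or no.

no

.*.**.*..
.*....***
.**..*...
...****.*
step 4 is ...****.*, still not uniform .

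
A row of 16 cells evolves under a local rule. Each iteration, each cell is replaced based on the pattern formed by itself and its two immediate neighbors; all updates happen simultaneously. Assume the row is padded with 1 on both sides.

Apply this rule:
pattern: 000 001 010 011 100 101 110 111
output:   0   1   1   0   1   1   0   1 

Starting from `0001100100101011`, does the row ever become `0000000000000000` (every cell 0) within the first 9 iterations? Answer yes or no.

no

1010011111111101
0111101111111010
1011010111110111
0100111011101011
1111010101011101
1110111111101010
1101011111011111
1011101110101111
0101010101110111
iteration 9 is 0101010101110111, still not uniform 0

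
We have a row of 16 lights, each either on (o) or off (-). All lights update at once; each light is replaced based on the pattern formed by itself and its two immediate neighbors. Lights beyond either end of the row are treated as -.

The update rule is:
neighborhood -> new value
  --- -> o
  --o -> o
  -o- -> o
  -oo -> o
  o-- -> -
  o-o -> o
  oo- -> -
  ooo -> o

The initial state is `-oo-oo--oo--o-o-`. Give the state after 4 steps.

oo-oo--oo--oooo-
o-oo--oo--oooo--
ooo--oo--oooo--o
oo--oo--oooo--oo

oo--oo--oooo--oo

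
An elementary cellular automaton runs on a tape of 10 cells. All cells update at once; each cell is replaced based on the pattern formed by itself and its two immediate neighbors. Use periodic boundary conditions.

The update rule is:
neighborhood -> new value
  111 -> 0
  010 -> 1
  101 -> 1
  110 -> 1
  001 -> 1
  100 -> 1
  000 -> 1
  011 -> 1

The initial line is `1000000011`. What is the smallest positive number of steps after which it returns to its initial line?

2

1111111110
1000000011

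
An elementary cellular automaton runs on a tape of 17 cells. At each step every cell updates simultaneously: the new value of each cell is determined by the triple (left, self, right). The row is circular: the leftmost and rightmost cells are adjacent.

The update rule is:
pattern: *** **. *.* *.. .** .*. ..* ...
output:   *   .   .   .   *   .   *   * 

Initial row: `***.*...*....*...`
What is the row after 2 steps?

*..****..***..***

**....**..***..**
*..****..***..***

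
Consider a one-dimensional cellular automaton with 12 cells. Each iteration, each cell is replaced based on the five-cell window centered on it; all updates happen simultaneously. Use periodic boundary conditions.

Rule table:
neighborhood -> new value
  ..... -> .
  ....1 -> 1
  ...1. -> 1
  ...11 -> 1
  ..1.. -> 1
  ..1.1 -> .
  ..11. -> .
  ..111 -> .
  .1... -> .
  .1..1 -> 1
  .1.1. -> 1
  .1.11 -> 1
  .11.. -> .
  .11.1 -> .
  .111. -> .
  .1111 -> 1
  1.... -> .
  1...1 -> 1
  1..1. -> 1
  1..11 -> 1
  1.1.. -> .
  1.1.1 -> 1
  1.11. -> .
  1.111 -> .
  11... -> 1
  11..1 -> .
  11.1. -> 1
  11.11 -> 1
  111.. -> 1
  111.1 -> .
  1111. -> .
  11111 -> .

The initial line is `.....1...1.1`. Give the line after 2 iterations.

...111.11.1.
.11...1..1..

.11...1..1..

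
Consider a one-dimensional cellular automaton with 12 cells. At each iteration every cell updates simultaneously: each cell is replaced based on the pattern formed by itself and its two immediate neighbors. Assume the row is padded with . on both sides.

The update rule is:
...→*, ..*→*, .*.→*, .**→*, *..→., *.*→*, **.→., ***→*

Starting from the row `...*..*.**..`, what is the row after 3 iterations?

iteration 1: ****.****..*
iteration 2: ***.****..**
iteration 3: **.****..**.

**.****..**.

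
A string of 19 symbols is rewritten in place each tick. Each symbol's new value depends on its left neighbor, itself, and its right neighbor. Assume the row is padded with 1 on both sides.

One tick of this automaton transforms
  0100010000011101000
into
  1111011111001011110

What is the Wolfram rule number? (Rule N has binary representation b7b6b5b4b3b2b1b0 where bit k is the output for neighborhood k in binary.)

181

position 12: 111 → 1  (bit 7 = 1)
position 13: 110 → 0  (bit 6 = 0)
position 0: 101 → 1  (bit 5 = 1)
position 2: 100 → 1  (bit 4 = 1)
position 11: 011 → 0  (bit 3 = 0)
position 1: 010 → 1  (bit 2 = 1)
position 4: 001 → 0  (bit 1 = 0)
position 3: 000 → 1  (bit 0 = 1)
bits b7..b0 = 10110101 = 181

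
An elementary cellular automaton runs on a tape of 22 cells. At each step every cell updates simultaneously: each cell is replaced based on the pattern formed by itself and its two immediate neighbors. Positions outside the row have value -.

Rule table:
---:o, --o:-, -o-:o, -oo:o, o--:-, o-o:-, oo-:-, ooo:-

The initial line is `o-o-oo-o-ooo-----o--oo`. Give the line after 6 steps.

o-o-o--o-o-o-o-o-o--o-

o-o-o--o-o---ooo-o--o-
o-o-o--o-o-o-o---o--o-
o-o-o--o-o-o-o-o-o--o-
o-o-o--o-o-o-o-o-o--o-  (fixed point — unchanged through step 6)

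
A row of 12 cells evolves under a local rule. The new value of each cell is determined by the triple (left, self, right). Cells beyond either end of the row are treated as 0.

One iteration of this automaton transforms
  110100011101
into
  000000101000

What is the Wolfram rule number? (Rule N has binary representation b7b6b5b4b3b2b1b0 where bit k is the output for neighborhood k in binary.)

130

position 8: 111 → 1  (bit 7 = 1)
position 1: 110 → 0  (bit 6 = 0)
position 2: 101 → 0  (bit 5 = 0)
position 4: 100 → 0  (bit 4 = 0)
position 0: 011 → 0  (bit 3 = 0)
position 3: 010 → 0  (bit 2 = 0)
position 6: 001 → 1  (bit 1 = 1)
position 5: 000 → 0  (bit 0 = 0)
bits b7..b0 = 10000010 = 130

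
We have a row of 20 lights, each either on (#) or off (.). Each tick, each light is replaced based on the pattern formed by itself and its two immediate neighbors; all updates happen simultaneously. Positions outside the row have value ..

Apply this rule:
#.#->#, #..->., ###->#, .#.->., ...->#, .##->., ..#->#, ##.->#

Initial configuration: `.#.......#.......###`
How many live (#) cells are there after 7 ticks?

13

#..######..######.##
..#.#####.#.######.#
##.#.#####.#.######.
.##.#.#####.#.#####.
#.##.#.#####.#.####.
.#.##.#.#####.#.###.
#.#.##.#.#####.#.##.
count of #: 13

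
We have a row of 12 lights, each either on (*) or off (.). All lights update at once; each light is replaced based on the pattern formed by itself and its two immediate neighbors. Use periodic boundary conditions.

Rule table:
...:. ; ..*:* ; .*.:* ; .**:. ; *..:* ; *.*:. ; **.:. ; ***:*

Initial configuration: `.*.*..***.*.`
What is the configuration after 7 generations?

..**..**..**

**.***.*..**
*...*..***.*
.*.****.*...
**..**..**..
..**..**..**
**..**..**..  (repeats generation 4; period 2)
generation 7: ..**..**..**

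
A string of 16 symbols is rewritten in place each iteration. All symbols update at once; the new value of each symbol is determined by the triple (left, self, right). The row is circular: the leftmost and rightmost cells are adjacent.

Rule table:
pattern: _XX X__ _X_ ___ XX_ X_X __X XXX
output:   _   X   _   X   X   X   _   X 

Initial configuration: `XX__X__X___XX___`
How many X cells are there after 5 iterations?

8

_XX__X__XX__XXX_
__XX__X__XX__XXX
X__XX__X__XX__XX
XX__XX__X__XX__X
XXX__XX__X__XX__
count of X: 8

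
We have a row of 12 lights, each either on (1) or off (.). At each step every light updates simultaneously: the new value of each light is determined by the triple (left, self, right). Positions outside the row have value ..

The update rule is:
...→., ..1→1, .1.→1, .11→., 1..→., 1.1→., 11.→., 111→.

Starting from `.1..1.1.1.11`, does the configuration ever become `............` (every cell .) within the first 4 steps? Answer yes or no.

no

11.11.1.1...
......1.1...
.....11.1...
....1...1...
step 4 is ....1...1..., still not uniform .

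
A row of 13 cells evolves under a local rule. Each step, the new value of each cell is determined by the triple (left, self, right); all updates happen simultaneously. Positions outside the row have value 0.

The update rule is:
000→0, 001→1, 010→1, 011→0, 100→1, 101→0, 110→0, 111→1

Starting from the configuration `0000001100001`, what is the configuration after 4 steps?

0011001110011

0000010010011
0000111111100
0001011111010
0011001110011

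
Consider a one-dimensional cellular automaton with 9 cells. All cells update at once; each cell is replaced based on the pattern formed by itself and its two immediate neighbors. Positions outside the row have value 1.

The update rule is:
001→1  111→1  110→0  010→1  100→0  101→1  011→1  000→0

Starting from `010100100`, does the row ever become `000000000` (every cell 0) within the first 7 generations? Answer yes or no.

no

111101101
111011011
110110111
101101111
011011111
110111111
101111111
generation 7 is 101111111, still not uniform 0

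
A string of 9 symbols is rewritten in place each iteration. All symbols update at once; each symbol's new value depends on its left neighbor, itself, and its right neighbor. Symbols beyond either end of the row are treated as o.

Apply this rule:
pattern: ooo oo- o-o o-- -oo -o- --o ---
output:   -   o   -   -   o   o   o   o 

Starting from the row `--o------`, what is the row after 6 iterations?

iteration 1: -oo-ooooo
iteration 2: -oo-o----
iteration 3: -oo-o-ooo
iteration 4: -oo-o-o--
iteration 5: -oo-o-o-o
iteration 6: -oo-o-o-o

-oo-o-o-o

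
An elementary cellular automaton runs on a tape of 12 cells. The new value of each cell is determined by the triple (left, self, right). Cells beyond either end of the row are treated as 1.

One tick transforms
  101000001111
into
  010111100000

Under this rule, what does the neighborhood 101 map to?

1

At position 1 the neighborhood is 101; the next row has 1 there.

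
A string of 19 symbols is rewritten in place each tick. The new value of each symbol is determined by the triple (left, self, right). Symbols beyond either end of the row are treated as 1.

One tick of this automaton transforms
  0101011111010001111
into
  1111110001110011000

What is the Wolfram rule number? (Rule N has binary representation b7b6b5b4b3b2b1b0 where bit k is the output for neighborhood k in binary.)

position 6: 111 → 0  (bit 7 = 0)
position 9: 110 → 1  (bit 6 = 1)
position 0: 101 → 1  (bit 5 = 1)
position 12: 100 → 0  (bit 4 = 0)
position 5: 011 → 1  (bit 3 = 1)
position 1: 010 → 1  (bit 2 = 1)
position 14: 001 → 1  (bit 1 = 1)
position 13: 000 → 0  (bit 0 = 0)
bits b7..b0 = 01101110 = 110

110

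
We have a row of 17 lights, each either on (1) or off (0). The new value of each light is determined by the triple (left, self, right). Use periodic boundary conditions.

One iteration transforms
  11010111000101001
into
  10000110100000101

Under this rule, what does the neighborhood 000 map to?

0

At position 9 the neighborhood is 000; the next row has 0 there.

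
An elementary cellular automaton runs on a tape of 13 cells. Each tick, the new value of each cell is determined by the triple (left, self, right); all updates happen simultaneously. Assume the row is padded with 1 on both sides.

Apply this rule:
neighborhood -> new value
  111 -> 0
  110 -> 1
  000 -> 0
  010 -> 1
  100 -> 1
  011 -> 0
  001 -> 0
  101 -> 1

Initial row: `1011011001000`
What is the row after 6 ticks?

1011011011011

tick 1: 1101101101100
tick 2: 0110110110110
tick 3: 1011011011011
tick 4: 1101101101100  (repeats tick 1; period 3)
tick 6: 1011011011011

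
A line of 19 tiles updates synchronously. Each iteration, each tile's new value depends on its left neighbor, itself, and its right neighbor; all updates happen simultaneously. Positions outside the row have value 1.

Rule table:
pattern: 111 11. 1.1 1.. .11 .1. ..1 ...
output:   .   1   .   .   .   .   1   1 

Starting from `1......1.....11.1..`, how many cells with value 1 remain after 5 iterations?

1.11111..1111.1...1
1.....1.1...1...11.
1.1111....11..11.1.
1....1.111.1.1.1...
1.111....1.......11
count of 1: 7

7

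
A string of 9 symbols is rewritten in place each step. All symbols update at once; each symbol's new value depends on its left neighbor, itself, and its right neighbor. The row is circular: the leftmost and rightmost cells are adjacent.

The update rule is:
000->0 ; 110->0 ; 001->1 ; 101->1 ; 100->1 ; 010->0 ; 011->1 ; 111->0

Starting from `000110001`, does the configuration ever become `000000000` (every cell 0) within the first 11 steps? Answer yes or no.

no

step 1: 101101010
step 2: 011010101
step 3: 110101010
step 4: 101010101
step 5: 010101011
step 6: 101010110
step 7: 010101101
step 8: 101011010
step 9: 010110101
step 10: 101101010  (repeats step 1; period 9)
step 11: 011010101
step 11 is 011010101, still not uniform 0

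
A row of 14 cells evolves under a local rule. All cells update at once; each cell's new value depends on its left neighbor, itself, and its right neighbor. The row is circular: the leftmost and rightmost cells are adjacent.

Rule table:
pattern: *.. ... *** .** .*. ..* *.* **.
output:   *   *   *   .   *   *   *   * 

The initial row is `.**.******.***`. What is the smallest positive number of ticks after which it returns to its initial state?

14

*.**.******.**
**.**.******.*
***.**.******.
.***.**.******
*.***.**.*****
**.***.**.****
***.***.**.***
****.***.**.**
*****.***.**.*
******.***.**.
.******.***.**
*.******.***.*
**.******.***.
.**.******.***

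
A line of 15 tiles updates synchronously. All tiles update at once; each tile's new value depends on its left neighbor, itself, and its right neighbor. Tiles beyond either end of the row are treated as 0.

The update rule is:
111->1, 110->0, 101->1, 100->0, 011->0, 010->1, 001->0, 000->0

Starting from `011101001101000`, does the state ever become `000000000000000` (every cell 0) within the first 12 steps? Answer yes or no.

001011000011000
001100000000000
000000000000000
all cells are 0 at step 3

yes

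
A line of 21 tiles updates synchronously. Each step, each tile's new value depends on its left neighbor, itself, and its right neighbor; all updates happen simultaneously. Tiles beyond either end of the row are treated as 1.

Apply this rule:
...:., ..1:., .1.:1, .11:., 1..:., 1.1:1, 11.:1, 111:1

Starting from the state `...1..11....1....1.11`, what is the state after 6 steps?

step 1: ...1...1....1....11.1
step 2: ...1...1....1.....11.
step 3: ...1...1....1......11
step 4: ...1...1....1.......1
step 5: ...1...1....1........
step 6: ...1...1....1........

...1...1....1........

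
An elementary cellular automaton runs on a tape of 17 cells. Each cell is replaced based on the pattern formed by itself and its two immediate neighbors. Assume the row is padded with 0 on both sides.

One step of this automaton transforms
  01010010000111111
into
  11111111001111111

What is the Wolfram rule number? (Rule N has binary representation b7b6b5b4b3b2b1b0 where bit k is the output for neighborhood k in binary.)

254

position 12: 111 → 1  (bit 7 = 1)
position 16: 110 → 1  (bit 6 = 1)
position 2: 101 → 1  (bit 5 = 1)
position 4: 100 → 1  (bit 4 = 1)
position 11: 011 → 1  (bit 3 = 1)
position 1: 010 → 1  (bit 2 = 1)
position 0: 001 → 1  (bit 1 = 1)
position 8: 000 → 0  (bit 0 = 0)
bits b7..b0 = 11111110 = 254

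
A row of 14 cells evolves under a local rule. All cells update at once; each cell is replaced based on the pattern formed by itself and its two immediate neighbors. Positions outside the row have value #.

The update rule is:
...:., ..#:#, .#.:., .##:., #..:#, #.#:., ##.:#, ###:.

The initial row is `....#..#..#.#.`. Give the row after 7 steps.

##.#..##...#..

step 1: #..#.##.##....
step 2: ###...#..##..#
step 3: ..##.#.##.###.
step 4: ##.#....#...#.
step 5: .#..#..#.#.#..
step 6: ..##.##.....##
step 7: ##.#..##...#..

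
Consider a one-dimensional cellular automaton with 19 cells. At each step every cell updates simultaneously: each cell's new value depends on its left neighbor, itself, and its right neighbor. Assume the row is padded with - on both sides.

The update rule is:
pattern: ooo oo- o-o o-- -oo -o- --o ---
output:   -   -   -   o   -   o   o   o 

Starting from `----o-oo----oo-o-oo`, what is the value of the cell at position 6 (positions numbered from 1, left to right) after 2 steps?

o

ooooo---oooo---o---
-----ooo----ooooooo
position 6 holds o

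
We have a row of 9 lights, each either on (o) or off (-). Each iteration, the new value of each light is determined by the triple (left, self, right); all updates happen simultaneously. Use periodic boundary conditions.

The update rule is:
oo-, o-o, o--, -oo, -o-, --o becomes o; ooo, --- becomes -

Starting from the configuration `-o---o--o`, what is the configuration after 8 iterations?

ooo-ooooo
--ooo----
-oo-oo---
ooooooo--
o-----ooo
oo---oo--
ooo-ooooo  (repeats iteration 1; period 6)
iteration 8: --ooo----

--ooo----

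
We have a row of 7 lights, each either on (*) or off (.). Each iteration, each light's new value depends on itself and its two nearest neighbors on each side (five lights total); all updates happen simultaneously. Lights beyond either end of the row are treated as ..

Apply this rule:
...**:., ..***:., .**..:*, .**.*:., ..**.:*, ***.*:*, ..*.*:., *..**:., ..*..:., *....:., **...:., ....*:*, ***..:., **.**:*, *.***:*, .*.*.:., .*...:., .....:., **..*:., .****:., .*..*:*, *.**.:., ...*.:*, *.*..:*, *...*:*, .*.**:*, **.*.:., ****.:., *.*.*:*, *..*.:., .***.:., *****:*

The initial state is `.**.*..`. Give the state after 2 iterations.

*.*....

.*..*..
*.*....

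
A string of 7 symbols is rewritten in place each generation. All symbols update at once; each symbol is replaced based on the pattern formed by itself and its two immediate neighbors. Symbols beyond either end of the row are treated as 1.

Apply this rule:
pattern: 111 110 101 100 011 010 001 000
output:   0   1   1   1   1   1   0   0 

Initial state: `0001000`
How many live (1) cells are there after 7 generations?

1001100
1101110
0111011
1101110  (repeats generation 2; period 2)
generation 7: 0111011
count of 1: 5

5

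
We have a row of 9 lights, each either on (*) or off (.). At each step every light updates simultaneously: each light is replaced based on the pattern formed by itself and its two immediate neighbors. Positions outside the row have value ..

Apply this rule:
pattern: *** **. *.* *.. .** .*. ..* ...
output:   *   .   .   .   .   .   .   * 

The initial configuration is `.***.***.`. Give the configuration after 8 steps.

..*...*..
*...*...*
..*...*..  (repeats step 1; period 2)
step 8: *...*...*

*...*...*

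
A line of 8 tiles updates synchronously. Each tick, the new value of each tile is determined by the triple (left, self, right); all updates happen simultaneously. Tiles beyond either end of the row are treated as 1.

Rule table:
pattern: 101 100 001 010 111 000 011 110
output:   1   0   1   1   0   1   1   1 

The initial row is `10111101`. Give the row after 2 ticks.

00101100

11100111
00101100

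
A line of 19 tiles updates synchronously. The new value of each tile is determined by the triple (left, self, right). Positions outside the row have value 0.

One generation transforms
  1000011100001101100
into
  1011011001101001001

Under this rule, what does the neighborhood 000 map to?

1

At position 2 the neighborhood is 000; the next row has 1 there.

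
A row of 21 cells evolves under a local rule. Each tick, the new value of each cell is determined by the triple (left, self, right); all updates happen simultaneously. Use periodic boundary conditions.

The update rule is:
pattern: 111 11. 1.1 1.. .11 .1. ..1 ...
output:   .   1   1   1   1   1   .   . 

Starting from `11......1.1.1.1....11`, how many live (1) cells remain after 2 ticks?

tick 1: .11.....11111111...1.
tick 2: .111....1......11..11
count of 1: 8

8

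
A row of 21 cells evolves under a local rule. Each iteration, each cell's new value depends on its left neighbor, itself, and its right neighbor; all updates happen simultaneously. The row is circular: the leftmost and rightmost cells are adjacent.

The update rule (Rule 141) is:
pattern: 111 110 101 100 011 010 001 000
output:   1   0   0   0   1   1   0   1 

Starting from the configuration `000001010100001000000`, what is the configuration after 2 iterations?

iteration 1: 111101010101101011111
iteration 2: 111001010101001011111

111001010101001011111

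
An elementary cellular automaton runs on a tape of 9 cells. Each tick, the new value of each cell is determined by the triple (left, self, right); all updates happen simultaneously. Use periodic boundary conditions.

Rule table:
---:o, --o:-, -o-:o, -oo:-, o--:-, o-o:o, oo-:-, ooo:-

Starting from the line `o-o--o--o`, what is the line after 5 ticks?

-oo--o---
-----o-oo
-ooo-oo--
----o---o
-oo-o-o-o

-oo-o-o-o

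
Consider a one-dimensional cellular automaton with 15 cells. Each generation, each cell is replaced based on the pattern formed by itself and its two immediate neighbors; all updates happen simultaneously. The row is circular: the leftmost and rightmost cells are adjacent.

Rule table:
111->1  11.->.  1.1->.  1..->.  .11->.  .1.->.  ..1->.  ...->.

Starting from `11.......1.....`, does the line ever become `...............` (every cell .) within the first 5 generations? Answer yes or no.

yes

...............
all cells are . at generation 1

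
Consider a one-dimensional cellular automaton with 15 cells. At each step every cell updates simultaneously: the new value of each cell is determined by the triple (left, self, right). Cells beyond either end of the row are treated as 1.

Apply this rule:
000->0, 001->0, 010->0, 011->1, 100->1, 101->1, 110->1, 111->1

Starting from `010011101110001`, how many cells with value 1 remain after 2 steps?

13

step 1: 101011111111001
step 2: 110111111111101
count of 1: 13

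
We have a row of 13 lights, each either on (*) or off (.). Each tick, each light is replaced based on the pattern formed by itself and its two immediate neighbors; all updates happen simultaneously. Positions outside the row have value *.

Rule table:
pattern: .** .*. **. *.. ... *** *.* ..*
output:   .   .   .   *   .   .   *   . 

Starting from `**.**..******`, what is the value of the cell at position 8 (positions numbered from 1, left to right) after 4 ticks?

.

..*..*.......
*..*..*......
.*..*..*.....
*.*..*..*....
position 8 holds .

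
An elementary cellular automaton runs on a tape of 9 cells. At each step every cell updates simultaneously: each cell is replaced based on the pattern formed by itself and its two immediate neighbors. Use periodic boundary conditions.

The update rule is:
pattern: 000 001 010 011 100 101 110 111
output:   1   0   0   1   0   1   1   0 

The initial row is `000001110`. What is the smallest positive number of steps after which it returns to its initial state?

14

111101010
100110101
100111011
100101110
000011011
011011111
111110001
000010101
011001010
011000100
011010001
111100100
100100000
000001110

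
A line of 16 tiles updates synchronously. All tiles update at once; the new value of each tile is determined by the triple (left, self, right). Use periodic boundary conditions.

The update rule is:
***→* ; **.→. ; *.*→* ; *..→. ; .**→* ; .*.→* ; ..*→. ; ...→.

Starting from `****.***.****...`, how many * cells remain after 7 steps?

***.***.****....
**.***.****.....
*.***.****......
****.****.......
***.****........
**.****.........
*.****..........
count of *: 5

5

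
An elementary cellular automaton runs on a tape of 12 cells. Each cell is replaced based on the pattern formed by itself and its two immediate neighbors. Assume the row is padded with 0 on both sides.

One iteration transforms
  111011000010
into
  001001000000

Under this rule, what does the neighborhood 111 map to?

At position 1 the neighborhood is 111; the next row has 0 there.

0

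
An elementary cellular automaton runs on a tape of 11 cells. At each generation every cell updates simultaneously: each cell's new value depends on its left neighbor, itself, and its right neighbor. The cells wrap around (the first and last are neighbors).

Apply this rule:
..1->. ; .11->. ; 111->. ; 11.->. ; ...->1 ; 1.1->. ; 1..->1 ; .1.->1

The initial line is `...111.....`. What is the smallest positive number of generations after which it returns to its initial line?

22

generation 1: 11....11111
generation 2: ..111......
generation 3: 1....111111
generation 4: .111.......
generation 5: ....1111111
generation 6: 111........
generation 7: ...1111111.
generation 8: 11........1
generation 9: ..1111111..
generation 10: 1........11
generation 11: .1111111...
generation 12: ........111
generation 13: 1111111....
generation 14: .......111.
generation 15: 111111....1
generation 16: ......111..
generation 17: 11111....11
generation 18: .....111...
generation 19: 1111....111
generation 20: ....111....
generation 21: 111....1111
generation 22: ...111.....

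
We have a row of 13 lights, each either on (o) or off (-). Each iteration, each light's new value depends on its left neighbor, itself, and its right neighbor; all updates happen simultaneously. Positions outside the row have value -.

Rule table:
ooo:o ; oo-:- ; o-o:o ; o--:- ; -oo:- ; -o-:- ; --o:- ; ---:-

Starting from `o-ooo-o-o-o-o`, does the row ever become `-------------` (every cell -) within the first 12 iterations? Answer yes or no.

iteration 1: -o-o-o-o-o-o-
iteration 2: --o-o-o-o-o--
iteration 3: ---o-o-o-o---
iteration 4: ----o-o-o----
iteration 5: -----o-o-----
iteration 6: ------o------
iteration 7: -------------
all cells are - at iteration 7

yes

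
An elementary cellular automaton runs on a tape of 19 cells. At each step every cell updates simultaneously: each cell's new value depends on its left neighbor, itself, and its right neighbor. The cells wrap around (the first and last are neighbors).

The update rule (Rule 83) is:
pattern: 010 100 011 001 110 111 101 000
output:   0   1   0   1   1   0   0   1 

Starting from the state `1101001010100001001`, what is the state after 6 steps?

1101111110001001110

0100110000011110110
1011011111100010011
1001000000111101100
0110111111000100111
0010000001111011001
1101111110001001110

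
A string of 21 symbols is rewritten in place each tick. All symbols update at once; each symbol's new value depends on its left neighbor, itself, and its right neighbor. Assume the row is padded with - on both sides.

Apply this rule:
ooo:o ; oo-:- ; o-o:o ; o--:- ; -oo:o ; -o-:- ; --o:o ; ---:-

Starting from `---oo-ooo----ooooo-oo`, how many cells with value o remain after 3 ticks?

12

tick 1: --oo-ooo----ooooo-oo-
tick 2: -oo-ooo----ooooo-oo--
tick 3: oo-ooo----ooooo-oo---
count of o: 12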